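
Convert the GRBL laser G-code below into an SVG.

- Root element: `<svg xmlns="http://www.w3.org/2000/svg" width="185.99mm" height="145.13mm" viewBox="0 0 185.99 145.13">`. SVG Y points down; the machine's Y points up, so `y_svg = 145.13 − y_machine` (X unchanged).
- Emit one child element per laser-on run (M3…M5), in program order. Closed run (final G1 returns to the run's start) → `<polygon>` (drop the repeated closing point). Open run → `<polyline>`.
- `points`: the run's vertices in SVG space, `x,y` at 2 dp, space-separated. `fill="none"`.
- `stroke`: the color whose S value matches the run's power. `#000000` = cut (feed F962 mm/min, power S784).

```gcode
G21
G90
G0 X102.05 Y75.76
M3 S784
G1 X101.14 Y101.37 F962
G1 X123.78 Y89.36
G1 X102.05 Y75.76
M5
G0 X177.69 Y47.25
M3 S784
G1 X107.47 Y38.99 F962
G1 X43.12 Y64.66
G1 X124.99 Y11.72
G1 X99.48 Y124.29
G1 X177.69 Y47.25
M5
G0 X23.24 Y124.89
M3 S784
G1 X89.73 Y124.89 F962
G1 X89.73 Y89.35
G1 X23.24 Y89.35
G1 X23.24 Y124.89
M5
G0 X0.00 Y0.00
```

Machine Y-up, SVG Y-down with viewBox height 145.13, so y_svg = 145.13 − y_machine; X carries over. Every run uses S784, so all elements get stroke `#000000` (cut).

Run 1: The run returns to its start, so emit a `<polygon>` with points (Y-flipped): 102.05,69.37 101.14,43.76 123.78,55.77.

Run 2: The run returns to its start, so emit a `<polygon>` with points (Y-flipped): 177.69,97.88 107.47,106.14 43.12,80.47 124.99,133.41 99.48,20.84.

Run 3: The run returns to its start, so emit a `<polygon>` with points (Y-flipped): 23.24,20.24 89.73,20.24 89.73,55.78 23.24,55.78.

<svg xmlns="http://www.w3.org/2000/svg" width="185.99mm" height="145.13mm" viewBox="0 0 185.99 145.13">
  <polygon points="102.05,69.37 101.14,43.76 123.78,55.77" fill="none" stroke="#000000"/>
  <polygon points="177.69,97.88 107.47,106.14 43.12,80.47 124.99,133.41 99.48,20.84" fill="none" stroke="#000000"/>
  <polygon points="23.24,20.24 89.73,20.24 89.73,55.78 23.24,55.78" fill="none" stroke="#000000"/>
</svg>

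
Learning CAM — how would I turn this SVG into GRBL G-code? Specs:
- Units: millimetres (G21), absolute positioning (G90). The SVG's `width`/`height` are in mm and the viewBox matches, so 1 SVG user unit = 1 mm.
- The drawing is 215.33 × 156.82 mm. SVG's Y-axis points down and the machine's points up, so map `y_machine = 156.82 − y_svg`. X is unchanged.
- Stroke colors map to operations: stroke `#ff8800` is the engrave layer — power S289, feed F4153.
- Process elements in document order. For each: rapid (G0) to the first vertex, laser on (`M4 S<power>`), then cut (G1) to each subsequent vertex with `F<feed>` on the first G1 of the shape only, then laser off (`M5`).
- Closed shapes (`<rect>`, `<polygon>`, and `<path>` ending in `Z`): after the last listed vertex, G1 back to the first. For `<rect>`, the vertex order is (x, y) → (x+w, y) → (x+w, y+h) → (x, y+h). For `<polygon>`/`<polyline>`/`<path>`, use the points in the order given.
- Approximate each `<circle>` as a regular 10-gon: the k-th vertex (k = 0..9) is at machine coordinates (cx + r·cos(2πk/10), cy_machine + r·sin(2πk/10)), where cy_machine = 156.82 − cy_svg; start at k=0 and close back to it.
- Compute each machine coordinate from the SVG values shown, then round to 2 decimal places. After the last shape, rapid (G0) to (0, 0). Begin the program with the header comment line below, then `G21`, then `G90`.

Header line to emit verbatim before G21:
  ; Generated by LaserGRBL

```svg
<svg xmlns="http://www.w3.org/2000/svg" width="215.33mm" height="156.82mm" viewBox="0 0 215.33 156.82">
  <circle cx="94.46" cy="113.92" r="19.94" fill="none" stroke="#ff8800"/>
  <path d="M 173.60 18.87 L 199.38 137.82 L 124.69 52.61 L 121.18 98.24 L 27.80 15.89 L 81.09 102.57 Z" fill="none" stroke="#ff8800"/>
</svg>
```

Since the viewBox matches the mm dimensions, user units are millimetres directly. The only transform is the Y-flip y_m = 156.82 − y_svg.

Shape 1 is a circle drawn with `<circle>`. Its stroke #ff8800 means engrave at S289, F4153. After flipping Y the toolpath is (114.40,42.90) → (110.59,54.62) → (100.62,61.86) → (88.30,61.86) → (78.33,54.62) → (74.52,42.90) → (78.33,31.18) → (88.30,23.94) → (100.62,23.94) → (110.59,31.18) → (114.40,42.90), returning to the start.

Shape 2 is a closed polygon drawn with `<path>`. Its stroke #ff8800 means engrave at S289, F4153. After flipping Y the toolpath is (173.60,137.95) → (199.38,19.00) → (124.69,104.21) → (121.18,58.58) → (27.80,140.93) → (81.09,54.25) → (173.60,137.95), returning to the start.

; Generated by LaserGRBL
G21
G90
G0 X114.40 Y42.90
M4 S289
G1 X110.59 Y54.62 F4153
G1 X100.62 Y61.86
G1 X88.30 Y61.86
G1 X78.33 Y54.62
G1 X74.52 Y42.90
G1 X78.33 Y31.18
G1 X88.30 Y23.94
G1 X100.62 Y23.94
G1 X110.59 Y31.18
G1 X114.40 Y42.90
M5
G0 X173.60 Y137.95
M4 S289
G1 X199.38 Y19.00 F4153
G1 X124.69 Y104.21
G1 X121.18 Y58.58
G1 X27.80 Y140.93
G1 X81.09 Y54.25
G1 X173.60 Y137.95
M5
G0 X0.00 Y0.00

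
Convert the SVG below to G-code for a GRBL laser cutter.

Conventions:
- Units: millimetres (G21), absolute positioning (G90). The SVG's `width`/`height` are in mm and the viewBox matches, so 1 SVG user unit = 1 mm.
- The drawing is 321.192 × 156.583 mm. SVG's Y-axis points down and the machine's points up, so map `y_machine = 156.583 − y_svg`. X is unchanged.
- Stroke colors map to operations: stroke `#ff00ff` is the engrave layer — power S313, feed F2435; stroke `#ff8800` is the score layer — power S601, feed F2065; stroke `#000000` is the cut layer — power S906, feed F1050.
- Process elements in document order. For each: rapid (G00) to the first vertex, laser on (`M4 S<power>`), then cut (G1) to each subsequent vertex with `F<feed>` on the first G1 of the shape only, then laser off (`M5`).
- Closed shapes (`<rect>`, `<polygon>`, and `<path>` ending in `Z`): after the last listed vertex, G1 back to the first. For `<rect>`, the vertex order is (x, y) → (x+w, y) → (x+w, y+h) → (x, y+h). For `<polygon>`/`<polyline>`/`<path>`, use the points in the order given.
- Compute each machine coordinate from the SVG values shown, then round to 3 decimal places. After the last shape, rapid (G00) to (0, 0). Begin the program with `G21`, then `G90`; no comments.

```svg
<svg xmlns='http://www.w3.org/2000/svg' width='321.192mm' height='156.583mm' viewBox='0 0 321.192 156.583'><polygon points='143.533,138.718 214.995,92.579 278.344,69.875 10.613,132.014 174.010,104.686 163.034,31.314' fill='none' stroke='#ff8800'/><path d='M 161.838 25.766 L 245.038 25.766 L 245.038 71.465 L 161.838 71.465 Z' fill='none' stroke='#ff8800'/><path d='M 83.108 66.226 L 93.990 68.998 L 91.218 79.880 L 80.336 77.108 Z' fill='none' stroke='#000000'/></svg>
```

viewBox `0 0 321.192 156.583` with mm width/height → 1 unit = 1 mm. Flip: y_m = 156.583 − y_svg.

**Shape 1** — `<polygon>` closed polygon, stroke `#ff8800` → score (S601, F2065). Machine vertices: (143.533,17.865) → (214.995,64.004) → (278.344,86.708) → (10.613,24.569) → (174.010,51.897) → (163.034,125.269) → (143.533,17.865). Closed: final G1 returns to the first vertex.

**Shape 2** — `<path>` rectangle, stroke `#ff8800` → score (S601, F2065). Machine vertices: (161.838,130.817) → (245.038,130.817) → (245.038,85.118) → (161.838,85.118) → (161.838,130.817). Closed: final G1 returns to the first vertex.

**Shape 3** — `<path>` regular polygon, stroke `#000000` → cut (S906, F1050). Machine vertices: (83.108,90.357) → (93.990,87.585) → (91.218,76.703) → (80.336,79.475) → (83.108,90.357). Closed: final G1 returns to the first vertex.

G21
G90
G00 X143.533 Y17.865
M4 S601
G1 X214.995 Y64.004 F2065
G1 X278.344 Y86.708
G1 X10.613 Y24.569
G1 X174.010 Y51.897
G1 X163.034 Y125.269
G1 X143.533 Y17.865
M5
G00 X161.838 Y130.817
M4 S601
G1 X245.038 Y130.817 F2065
G1 X245.038 Y85.118
G1 X161.838 Y85.118
G1 X161.838 Y130.817
M5
G00 X83.108 Y90.357
M4 S906
G1 X93.990 Y87.585 F1050
G1 X91.218 Y76.703
G1 X80.336 Y79.475
G1 X83.108 Y90.357
M5
G00 X0.000 Y0.000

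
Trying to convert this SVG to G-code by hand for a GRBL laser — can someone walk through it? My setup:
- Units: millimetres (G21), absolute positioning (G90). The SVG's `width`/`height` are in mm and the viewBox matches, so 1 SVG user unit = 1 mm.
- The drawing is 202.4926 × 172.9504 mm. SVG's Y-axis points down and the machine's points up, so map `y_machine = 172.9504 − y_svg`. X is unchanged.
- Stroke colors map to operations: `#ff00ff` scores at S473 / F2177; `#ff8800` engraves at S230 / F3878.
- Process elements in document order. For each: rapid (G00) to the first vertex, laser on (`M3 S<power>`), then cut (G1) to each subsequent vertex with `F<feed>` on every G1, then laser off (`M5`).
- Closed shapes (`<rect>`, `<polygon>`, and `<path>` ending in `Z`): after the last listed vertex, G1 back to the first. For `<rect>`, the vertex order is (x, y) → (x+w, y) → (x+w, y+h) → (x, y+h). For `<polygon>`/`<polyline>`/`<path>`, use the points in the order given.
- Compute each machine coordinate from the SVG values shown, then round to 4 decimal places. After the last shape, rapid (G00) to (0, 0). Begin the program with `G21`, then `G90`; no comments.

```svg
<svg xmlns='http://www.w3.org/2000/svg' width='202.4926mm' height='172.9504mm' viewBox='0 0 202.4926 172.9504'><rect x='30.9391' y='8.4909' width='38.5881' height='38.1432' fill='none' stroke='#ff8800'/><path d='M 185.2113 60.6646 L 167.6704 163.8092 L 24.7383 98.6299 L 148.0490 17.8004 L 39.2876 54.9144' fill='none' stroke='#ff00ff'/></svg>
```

viewBox `0 0 202.4926 172.9504` with mm width/height → 1 unit = 1 mm. Flip: y_m = 172.9504 − y_svg.

**Shape 1** — `<rect>` rectangle, stroke `#ff8800` → engrave (S230, F3878). Machine vertices: (30.9391,164.4595) → (69.5272,164.4595) → (69.5272,126.3163) → (30.9391,126.3163) → (30.9391,164.4595). Closed: final G1 returns to the first vertex.

**Shape 2** — `<path>` open polyline, stroke `#ff00ff` → score (S473, F2177). Machine vertices: (185.2113,112.2858) → (167.6704,9.1412) → (24.7383,74.3205) → (148.0490,155.1500) → (39.2876,118.0360). Open path.

G21
G90
G00 X30.9391 Y164.4595
M3 S230
G1 X69.5272 Y164.4595 F3878
G1 X69.5272 Y126.3163 F3878
G1 X30.9391 Y126.3163 F3878
G1 X30.9391 Y164.4595 F3878
M5
G00 X185.2113 Y112.2858
M3 S473
G1 X167.6704 Y9.1412 F2177
G1 X24.7383 Y74.3205 F2177
G1 X148.0490 Y155.1500 F2177
G1 X39.2876 Y118.0360 F2177
M5
G00 X0.0000 Y0.0000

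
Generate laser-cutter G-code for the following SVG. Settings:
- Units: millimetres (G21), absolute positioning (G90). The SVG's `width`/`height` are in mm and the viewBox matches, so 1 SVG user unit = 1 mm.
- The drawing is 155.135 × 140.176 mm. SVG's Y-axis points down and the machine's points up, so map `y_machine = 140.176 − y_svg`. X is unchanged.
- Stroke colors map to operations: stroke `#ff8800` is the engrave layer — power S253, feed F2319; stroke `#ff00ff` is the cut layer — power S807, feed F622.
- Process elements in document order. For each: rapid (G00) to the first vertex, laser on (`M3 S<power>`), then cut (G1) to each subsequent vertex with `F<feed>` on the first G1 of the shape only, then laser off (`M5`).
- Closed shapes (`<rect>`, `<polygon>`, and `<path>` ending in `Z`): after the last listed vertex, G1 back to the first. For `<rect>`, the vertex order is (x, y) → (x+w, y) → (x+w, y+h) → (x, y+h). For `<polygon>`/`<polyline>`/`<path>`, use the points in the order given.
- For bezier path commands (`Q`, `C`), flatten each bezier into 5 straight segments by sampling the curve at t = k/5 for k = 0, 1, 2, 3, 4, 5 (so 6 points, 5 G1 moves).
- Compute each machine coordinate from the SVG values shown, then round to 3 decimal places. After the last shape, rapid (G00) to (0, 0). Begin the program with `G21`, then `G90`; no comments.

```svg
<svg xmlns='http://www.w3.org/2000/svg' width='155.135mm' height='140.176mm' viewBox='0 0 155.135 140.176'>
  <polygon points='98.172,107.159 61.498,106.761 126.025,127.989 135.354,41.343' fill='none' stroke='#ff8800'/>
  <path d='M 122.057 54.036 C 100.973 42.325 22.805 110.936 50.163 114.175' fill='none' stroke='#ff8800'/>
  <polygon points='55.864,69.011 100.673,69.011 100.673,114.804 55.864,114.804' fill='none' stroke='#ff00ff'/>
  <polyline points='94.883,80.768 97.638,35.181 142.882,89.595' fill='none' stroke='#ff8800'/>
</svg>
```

G21
G90
G00 X98.172 Y33.017
M3 S253
G1 X61.498 Y33.415 F2319
G1 X126.025 Y12.187
G1 X135.354 Y98.833
G1 X98.172 Y33.017
M5
G00 X122.057 Y86.140
M3 S253
G1 X103.857 Y84.694 F2319
G1 X79.763 Y70.963
G1 X57.579 Y51.942
G1 X45.110 Y34.623
G1 X50.163 Y26.001
M5
G00 X55.864 Y71.165
M3 S807
G1 X100.673 Y71.165 F622
G1 X100.673 Y25.372
G1 X55.864 Y25.372
G1 X55.864 Y71.165
M5
G00 X94.883 Y59.408
M3 S253
G1 X97.638 Y104.995 F2319
G1 X142.882 Y50.581
M5
G00 X0.000 Y0.000

1 u = 1 mm; y_m = 140.176 − y.

[1] `<polygon>` closed polygon, #ff8800→engrave S253 F2319: (98.172,33.017) → (61.498,33.415) → (126.025,12.187) → (135.354,98.833) → (98.172,33.017) (closed)

[2] `<path>` cubic bezier, #ff8800→engrave S253 F2319: (122.057,86.140) → (103.857,84.694) → (79.763,70.963) → (57.579,51.942) → (45.110,34.623) → (50.163,26.001)

[3] `<polygon>` rectangle, #ff00ff→cut S807 F622: (55.864,71.165) → (100.673,71.165) → (100.673,25.372) → (55.864,25.372) → (55.864,71.165) (closed)

[4] `<polyline>` open polyline, #ff8800→engrave S253 F2319: (94.883,59.408) → (97.638,104.995) → (142.882,50.581)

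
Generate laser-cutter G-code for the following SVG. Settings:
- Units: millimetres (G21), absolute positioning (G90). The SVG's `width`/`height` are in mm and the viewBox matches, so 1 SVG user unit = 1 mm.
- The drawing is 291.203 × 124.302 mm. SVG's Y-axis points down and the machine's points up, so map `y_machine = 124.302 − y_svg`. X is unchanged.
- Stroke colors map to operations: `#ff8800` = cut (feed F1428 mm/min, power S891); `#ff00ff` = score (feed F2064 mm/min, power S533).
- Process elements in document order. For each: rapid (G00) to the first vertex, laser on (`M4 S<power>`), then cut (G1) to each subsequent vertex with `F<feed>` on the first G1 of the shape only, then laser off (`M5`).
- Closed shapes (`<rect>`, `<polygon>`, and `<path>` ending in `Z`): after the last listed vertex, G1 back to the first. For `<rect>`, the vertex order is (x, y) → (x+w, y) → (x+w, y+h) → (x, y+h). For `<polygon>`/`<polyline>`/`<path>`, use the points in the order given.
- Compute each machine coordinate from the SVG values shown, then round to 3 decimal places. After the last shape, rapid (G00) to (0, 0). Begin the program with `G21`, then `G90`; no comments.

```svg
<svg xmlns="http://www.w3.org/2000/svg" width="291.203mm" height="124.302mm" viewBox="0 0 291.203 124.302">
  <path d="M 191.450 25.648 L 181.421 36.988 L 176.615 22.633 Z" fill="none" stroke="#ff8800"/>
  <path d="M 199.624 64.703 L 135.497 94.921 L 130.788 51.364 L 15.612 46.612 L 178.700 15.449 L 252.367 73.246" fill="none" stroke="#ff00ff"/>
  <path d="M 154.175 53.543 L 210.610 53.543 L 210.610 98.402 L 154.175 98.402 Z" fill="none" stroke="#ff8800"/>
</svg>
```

G21
G90
G00 X191.450 Y98.654
M4 S891
G1 X181.421 Y87.314 F1428
G1 X176.615 Y101.669
G1 X191.450 Y98.654
M5
G00 X199.624 Y59.599
M4 S533
G1 X135.497 Y29.381 F2064
G1 X130.788 Y72.938
G1 X15.612 Y77.690
G1 X178.700 Y108.853
G1 X252.367 Y51.056
M5
G00 X154.175 Y70.759
M4 S891
G1 X210.610 Y70.759 F1428
G1 X210.610 Y25.900
G1 X154.175 Y25.900
G1 X154.175 Y70.759
M5
G00 X0.000 Y0.000

Since the viewBox matches the mm dimensions, user units are millimetres directly. The only transform is the Y-flip y_m = 124.302 − y_svg.

Shape 1 is a regular polygon drawn with `<path>`. Its stroke #ff8800 means cut at S891, F1428. After flipping Y the toolpath is (191.450,98.654) → (181.421,87.314) → (176.615,101.669) → (191.450,98.654), returning to the start.

Shape 2 is a open polyline drawn with `<path>`. Its stroke #ff00ff means score at S533, F2064. After flipping Y the toolpath is (199.624,59.599) → (135.497,29.381) → (130.788,72.938) → (15.612,77.690) → (178.700,108.853) → (252.367,51.056).

Shape 3 is a rectangle drawn with `<path>`. Its stroke #ff8800 means cut at S891, F1428. After flipping Y the toolpath is (154.175,70.759) → (210.610,70.759) → (210.610,25.900) → (154.175,25.900) → (154.175,70.759), returning to the start.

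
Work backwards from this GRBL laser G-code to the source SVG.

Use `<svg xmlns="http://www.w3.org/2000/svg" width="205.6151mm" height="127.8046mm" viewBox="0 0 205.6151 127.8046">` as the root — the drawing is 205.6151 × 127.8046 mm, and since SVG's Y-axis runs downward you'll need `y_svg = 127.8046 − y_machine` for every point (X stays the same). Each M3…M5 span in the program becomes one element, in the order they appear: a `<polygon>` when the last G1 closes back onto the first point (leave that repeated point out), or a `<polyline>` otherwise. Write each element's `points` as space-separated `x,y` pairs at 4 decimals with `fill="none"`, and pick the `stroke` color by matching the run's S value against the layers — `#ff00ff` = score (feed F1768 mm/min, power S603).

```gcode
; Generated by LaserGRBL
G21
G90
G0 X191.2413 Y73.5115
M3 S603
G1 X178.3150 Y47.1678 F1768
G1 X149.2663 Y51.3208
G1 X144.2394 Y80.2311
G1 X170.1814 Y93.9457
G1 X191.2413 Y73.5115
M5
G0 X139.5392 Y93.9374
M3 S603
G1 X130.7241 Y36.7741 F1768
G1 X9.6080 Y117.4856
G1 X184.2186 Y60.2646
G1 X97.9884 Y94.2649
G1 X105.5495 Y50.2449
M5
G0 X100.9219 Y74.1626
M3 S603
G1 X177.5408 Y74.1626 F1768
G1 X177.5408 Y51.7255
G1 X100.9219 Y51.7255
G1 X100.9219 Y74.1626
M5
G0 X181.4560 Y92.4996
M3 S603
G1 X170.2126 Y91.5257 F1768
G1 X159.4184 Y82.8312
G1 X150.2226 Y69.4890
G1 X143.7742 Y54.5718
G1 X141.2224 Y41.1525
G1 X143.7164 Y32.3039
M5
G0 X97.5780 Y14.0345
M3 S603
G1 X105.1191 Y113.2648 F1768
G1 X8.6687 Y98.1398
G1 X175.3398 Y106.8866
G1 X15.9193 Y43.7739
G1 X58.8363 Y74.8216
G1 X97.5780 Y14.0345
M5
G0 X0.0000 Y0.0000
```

<svg xmlns="http://www.w3.org/2000/svg" width="205.6151mm" height="127.8046mm" viewBox="0 0 205.6151 127.8046">
  <polygon points="191.2413,54.2931 178.3150,80.6368 149.2663,76.4838 144.2394,47.5735 170.1814,33.8589" fill="none" stroke="#ff00ff"/>
  <polyline points="139.5392,33.8672 130.7241,91.0305 9.6080,10.3190 184.2186,67.5400 97.9884,33.5397 105.5495,77.5597" fill="none" stroke="#ff00ff"/>
  <polygon points="100.9219,53.6420 177.5408,53.6420 177.5408,76.0791 100.9219,76.0791" fill="none" stroke="#ff00ff"/>
  <polyline points="181.4560,35.3050 170.2126,36.2789 159.4184,44.9734 150.2226,58.3156 143.7742,73.2328 141.2224,86.6521 143.7164,95.5007" fill="none" stroke="#ff00ff"/>
  <polygon points="97.5780,113.7701 105.1191,14.5398 8.6687,29.6648 175.3398,20.9180 15.9193,84.0307 58.8363,52.9830" fill="none" stroke="#ff00ff"/>
</svg>

Machine Y-up, SVG Y-down with viewBox height 127.8046, so y_svg = 127.8046 − y_machine; X carries over. Every run uses S603, so all elements get stroke `#ff00ff` (score).

Run 1: The run returns to its start, so emit a `<polygon>` with points (Y-flipped): 191.2413,54.2931 178.3150,80.6368 149.2663,76.4838 144.2394,47.5735 170.1814,33.8589.

Run 2: The run is open, so emit a `<polyline>` with points (Y-flipped): 139.5392,33.8672 130.7241,91.0305 9.6080,10.3190 184.2186,67.5400 97.9884,33.5397 105.5495,77.5597.

Run 3: The run returns to its start, so emit a `<polygon>` with points (Y-flipped): 100.9219,53.6420 177.5408,53.6420 177.5408,76.0791 100.9219,76.0791.

Run 4: The run is open, so emit a `<polyline>` with points (Y-flipped): 181.4560,35.3050 170.2126,36.2789 159.4184,44.9734 150.2226,58.3156 143.7742,73.2328 141.2224,86.6521 143.7164,95.5007.

Run 5: The run returns to its start, so emit a `<polygon>` with points (Y-flipped): 97.5780,113.7701 105.1191,14.5398 8.6687,29.6648 175.3398,20.9180 15.9193,84.0307 58.8363,52.9830.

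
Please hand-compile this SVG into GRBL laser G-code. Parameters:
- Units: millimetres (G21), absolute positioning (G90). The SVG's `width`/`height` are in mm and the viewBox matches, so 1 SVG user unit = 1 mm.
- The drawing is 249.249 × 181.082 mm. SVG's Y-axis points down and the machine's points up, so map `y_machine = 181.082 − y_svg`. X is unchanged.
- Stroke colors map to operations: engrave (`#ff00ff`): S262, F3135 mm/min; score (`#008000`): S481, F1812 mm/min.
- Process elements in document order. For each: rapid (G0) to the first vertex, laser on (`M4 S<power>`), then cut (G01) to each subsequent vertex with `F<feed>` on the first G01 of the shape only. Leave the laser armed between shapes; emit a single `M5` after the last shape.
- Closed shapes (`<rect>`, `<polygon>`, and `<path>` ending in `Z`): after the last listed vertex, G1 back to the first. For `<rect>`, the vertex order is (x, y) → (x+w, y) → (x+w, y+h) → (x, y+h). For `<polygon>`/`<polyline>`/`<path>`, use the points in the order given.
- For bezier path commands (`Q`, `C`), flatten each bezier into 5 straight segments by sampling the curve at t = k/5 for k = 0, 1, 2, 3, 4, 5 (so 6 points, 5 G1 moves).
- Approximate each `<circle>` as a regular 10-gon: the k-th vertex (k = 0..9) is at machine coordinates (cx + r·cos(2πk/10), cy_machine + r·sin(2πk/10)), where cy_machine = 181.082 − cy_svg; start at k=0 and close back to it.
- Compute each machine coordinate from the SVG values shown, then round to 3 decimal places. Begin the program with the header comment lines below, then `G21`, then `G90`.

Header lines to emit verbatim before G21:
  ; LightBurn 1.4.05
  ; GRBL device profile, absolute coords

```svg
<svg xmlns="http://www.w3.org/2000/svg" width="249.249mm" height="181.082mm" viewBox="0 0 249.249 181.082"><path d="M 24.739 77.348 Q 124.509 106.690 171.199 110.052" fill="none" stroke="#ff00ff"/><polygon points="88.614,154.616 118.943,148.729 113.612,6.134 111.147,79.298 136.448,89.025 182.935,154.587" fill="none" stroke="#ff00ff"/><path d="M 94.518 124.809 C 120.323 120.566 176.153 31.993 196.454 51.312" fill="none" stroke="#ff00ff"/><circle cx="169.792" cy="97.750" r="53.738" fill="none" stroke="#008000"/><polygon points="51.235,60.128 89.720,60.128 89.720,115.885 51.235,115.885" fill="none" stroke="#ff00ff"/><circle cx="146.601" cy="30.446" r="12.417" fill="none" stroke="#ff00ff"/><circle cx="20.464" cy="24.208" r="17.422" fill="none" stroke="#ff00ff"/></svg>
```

Since the viewBox matches the mm dimensions, user units are millimetres directly. The only transform is the Y-flip y_m = 181.082 − y_svg.

Shape 1 is a quadratic bezier drawn with `<path>`. Its stroke #ff00ff means engrave at S262, F3135. After flipping Y the toolpath is (24.739,103.734) → (62.524,93.036) → (96.062,84.417) → (125.354,77.876) → (150.400,73.414) → (171.199,71.030).

Shape 2 is a closed polygon drawn with `<polygon>`. Its stroke #ff00ff means engrave at S262, F3135. After flipping Y the toolpath is (88.614,26.466) → (118.943,32.353) → (113.612,174.948) → (111.147,101.784) → (136.448,92.057) → (182.935,26.495) → (88.614,26.466), returning to the start.

Shape 3 is a cubic bezier drawn with `<path>`. Its stroke #ff00ff means engrave at S262, F3135. After flipping Y the toolpath is (94.518,56.273) → (113.080,67.401) → (135.701,89.541) → (159.234,113.467) → (180.534,129.952) → (196.454,129.770).

Shape 4 is a circle drawn with `<circle>`. Its stroke #008000 means score at S481, F1812. After flipping Y the toolpath is (223.530,83.332) → (213.267,114.918) → (186.398,134.440) → (153.186,134.440) → (126.317,114.918) → (116.054,83.332) → (126.317,51.746) → (153.186,32.224) → (186.398,32.224) → (213.267,51.746) → (223.530,83.332), returning to the start.

Shape 5 is a rectangle drawn with `<polygon>`. Its stroke #ff00ff means engrave at S262, F3135. After flipping Y the toolpath is (51.235,120.954) → (89.720,120.954) → (89.720,65.197) → (51.235,65.197) → (51.235,120.954), returning to the start.

Shape 6 is a circle drawn with `<circle>`. Its stroke #ff00ff means engrave at S262, F3135. After flipping Y the toolpath is (159.018,150.636) → (156.647,157.935) → (150.438,162.445) → (142.764,162.445) → (136.555,157.935) → (134.184,150.636) → (136.555,143.337) → (142.764,138.827) → (150.438,138.827) → (156.647,143.337) → (159.018,150.636), returning to the start.

Shape 7 is a circle drawn with `<circle>`. Its stroke #ff00ff means engrave at S262, F3135. After flipping Y the toolpath is (37.886,156.874) → (34.559,167.114) → (25.848,173.443) → (15.080,173.443) → (6.369,167.114) → (3.042,156.874) → (6.369,146.634) → (15.080,140.305) → (25.848,140.305) → (34.559,146.634) → (37.886,156.874), returning to the start.

; LightBurn 1.4.05
; GRBL device profile, absolute coords
G21
G90
G0 X24.739 Y103.734
M4 S262
G01 X62.524 Y93.036 F3135
G01 X96.062 Y84.417
G01 X125.354 Y77.876
G01 X150.400 Y73.414
G01 X171.199 Y71.030
G0 X88.614 Y26.466
M4 S262
G01 X118.943 Y32.353 F3135
G01 X113.612 Y174.948
G01 X111.147 Y101.784
G01 X136.448 Y92.057
G01 X182.935 Y26.495
G01 X88.614 Y26.466
G0 X94.518 Y56.273
M4 S262
G01 X113.080 Y67.401 F3135
G01 X135.701 Y89.541
G01 X159.234 Y113.467
G01 X180.534 Y129.952
G01 X196.454 Y129.770
G0 X223.530 Y83.332
M4 S481
G01 X213.267 Y114.918 F1812
G01 X186.398 Y134.440
G01 X153.186 Y134.440
G01 X126.317 Y114.918
G01 X116.054 Y83.332
G01 X126.317 Y51.746
G01 X153.186 Y32.224
G01 X186.398 Y32.224
G01 X213.267 Y51.746
G01 X223.530 Y83.332
G0 X51.235 Y120.954
M4 S262
G01 X89.720 Y120.954 F3135
G01 X89.720 Y65.197
G01 X51.235 Y65.197
G01 X51.235 Y120.954
G0 X159.018 Y150.636
M4 S262
G01 X156.647 Y157.935 F3135
G01 X150.438 Y162.445
G01 X142.764 Y162.445
G01 X136.555 Y157.935
G01 X134.184 Y150.636
G01 X136.555 Y143.337
G01 X142.764 Y138.827
G01 X150.438 Y138.827
G01 X156.647 Y143.337
G01 X159.018 Y150.636
G0 X37.886 Y156.874
M4 S262
G01 X34.559 Y167.114 F3135
G01 X25.848 Y173.443
G01 X15.080 Y173.443
G01 X6.369 Y167.114
G01 X3.042 Y156.874
G01 X6.369 Y146.634
G01 X15.080 Y140.305
G01 X25.848 Y140.305
G01 X34.559 Y146.634
G01 X37.886 Y156.874
M5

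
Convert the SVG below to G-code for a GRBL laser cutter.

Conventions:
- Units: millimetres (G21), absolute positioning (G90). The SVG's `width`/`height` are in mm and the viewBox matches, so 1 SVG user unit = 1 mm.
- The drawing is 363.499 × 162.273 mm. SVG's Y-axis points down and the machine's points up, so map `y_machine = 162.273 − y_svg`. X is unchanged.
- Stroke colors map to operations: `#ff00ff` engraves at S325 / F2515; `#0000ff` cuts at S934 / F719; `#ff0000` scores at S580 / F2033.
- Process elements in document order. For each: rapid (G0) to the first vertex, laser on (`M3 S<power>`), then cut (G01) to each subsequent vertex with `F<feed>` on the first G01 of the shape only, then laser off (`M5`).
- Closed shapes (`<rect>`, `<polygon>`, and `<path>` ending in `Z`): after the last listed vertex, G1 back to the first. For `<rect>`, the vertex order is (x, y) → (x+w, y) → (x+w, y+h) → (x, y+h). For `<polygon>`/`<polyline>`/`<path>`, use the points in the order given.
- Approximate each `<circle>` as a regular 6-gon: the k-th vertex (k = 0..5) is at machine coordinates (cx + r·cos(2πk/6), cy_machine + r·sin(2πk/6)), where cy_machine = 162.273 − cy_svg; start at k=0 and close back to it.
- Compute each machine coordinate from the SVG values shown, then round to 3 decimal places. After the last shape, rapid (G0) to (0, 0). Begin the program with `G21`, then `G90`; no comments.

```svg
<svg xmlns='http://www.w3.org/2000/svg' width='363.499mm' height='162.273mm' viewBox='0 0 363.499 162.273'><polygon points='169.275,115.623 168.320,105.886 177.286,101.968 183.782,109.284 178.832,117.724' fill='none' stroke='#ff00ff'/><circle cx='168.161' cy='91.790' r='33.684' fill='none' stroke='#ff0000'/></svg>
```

Since the viewBox matches the mm dimensions, user units are millimetres directly. The only transform is the Y-flip y_m = 162.273 − y_svg.

Shape 1 is a regular polygon drawn with `<polygon>`. Its stroke #ff00ff means engrave at S325, F2515. After flipping Y the toolpath is (169.275,46.650) → (168.320,56.387) → (177.286,60.305) → (183.782,52.989) → (178.832,44.549) → (169.275,46.650), returning to the start.

Shape 2 is a circle drawn with `<circle>`. Its stroke #ff0000 means score at S580, F2033. After flipping Y the toolpath is (201.845,70.483) → (185.003,99.654) → (151.319,99.654) → (134.477,70.483) → (151.319,41.312) → (185.003,41.312) → (201.845,70.483), returning to the start.

G21
G90
G0 X169.275 Y46.650
M3 S325
G01 X168.320 Y56.387 F2515
G01 X177.286 Y60.305
G01 X183.782 Y52.989
G01 X178.832 Y44.549
G01 X169.275 Y46.650
M5
G0 X201.845 Y70.483
M3 S580
G01 X185.003 Y99.654 F2033
G01 X151.319 Y99.654
G01 X134.477 Y70.483
G01 X151.319 Y41.312
G01 X185.003 Y41.312
G01 X201.845 Y70.483
M5
G0 X0.000 Y0.000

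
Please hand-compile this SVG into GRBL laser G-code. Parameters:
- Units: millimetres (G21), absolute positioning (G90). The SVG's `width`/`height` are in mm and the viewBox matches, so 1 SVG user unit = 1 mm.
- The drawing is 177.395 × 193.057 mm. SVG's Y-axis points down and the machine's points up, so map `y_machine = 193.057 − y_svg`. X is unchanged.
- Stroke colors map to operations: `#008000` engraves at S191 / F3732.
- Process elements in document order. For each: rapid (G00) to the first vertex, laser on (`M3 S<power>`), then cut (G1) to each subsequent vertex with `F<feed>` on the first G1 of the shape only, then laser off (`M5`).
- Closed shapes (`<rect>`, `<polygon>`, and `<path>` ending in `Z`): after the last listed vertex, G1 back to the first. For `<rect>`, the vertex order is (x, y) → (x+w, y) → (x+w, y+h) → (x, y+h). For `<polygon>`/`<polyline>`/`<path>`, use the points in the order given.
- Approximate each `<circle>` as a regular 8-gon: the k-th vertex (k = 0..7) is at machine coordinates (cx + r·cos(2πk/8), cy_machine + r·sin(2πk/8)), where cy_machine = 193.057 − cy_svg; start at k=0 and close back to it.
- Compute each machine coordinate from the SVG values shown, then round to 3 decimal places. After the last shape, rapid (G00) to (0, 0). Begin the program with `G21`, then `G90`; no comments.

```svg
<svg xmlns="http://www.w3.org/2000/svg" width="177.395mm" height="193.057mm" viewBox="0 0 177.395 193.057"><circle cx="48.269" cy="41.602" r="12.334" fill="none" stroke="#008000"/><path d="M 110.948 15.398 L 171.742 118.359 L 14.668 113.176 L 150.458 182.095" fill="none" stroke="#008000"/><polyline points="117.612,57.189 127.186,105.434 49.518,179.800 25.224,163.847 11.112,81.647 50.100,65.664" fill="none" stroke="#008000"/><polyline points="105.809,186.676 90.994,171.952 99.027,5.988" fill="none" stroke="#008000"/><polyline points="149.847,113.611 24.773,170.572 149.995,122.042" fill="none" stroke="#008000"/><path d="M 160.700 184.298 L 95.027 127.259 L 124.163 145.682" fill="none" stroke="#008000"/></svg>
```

G21
G90
G00 X60.603 Y151.455
M3 S191
G1 X56.990 Y160.176 F3732
G1 X48.269 Y163.789
G1 X39.548 Y160.176
G1 X35.935 Y151.455
G1 X39.548 Y142.734
G1 X48.269 Y139.121
G1 X56.990 Y142.734
G1 X60.603 Y151.455
M5
G00 X110.948 Y177.659
M3 S191
G1 X171.742 Y74.698 F3732
G1 X14.668 Y79.881
G1 X150.458 Y10.962
M5
G00 X117.612 Y135.868
M3 S191
G1 X127.186 Y87.623 F3732
G1 X49.518 Y13.257
G1 X25.224 Y29.210
G1 X11.112 Y111.410
G1 X50.100 Y127.393
M5
G00 X105.809 Y6.381
M3 S191
G1 X90.994 Y21.105 F3732
G1 X99.027 Y187.069
M5
G00 X149.847 Y79.446
M3 S191
G1 X24.773 Y22.485 F3732
G1 X149.995 Y71.015
M5
G00 X160.700 Y8.759
M3 S191
G1 X95.027 Y65.798 F3732
G1 X124.163 Y47.375
M5
G00 X0.000 Y0.000

Since the viewBox matches the mm dimensions, user units are millimetres directly. The only transform is the Y-flip y_m = 193.057 − y_svg.

Shape 1 is a circle drawn with `<circle>`. Its stroke #008000 means engrave at S191, F3732. After flipping Y the toolpath is (60.603,151.455) → (56.990,160.176) → (48.269,163.789) → (39.548,160.176) → (35.935,151.455) → (39.548,142.734) → (48.269,139.121) → (56.990,142.734) → (60.603,151.455), returning to the start.

Shape 2 is a open polyline drawn with `<path>`. Its stroke #008000 means engrave at S191, F3732. After flipping Y the toolpath is (110.948,177.659) → (171.742,74.698) → (14.668,79.881) → (150.458,10.962).

Shape 3 is a open polyline drawn with `<polyline>`. Its stroke #008000 means engrave at S191, F3732. After flipping Y the toolpath is (117.612,135.868) → (127.186,87.623) → (49.518,13.257) → (25.224,29.210) → (11.112,111.410) → (50.100,127.393).

Shape 4 is a open polyline drawn with `<polyline>`. Its stroke #008000 means engrave at S191, F3732. After flipping Y the toolpath is (105.809,6.381) → (90.994,21.105) → (99.027,187.069).

Shape 5 is a open polyline drawn with `<polyline>`. Its stroke #008000 means engrave at S191, F3732. After flipping Y the toolpath is (149.847,79.446) → (24.773,22.485) → (149.995,71.015).

Shape 6 is a open polyline drawn with `<path>`. Its stroke #008000 means engrave at S191, F3732. After flipping Y the toolpath is (160.700,8.759) → (95.027,65.798) → (124.163,47.375).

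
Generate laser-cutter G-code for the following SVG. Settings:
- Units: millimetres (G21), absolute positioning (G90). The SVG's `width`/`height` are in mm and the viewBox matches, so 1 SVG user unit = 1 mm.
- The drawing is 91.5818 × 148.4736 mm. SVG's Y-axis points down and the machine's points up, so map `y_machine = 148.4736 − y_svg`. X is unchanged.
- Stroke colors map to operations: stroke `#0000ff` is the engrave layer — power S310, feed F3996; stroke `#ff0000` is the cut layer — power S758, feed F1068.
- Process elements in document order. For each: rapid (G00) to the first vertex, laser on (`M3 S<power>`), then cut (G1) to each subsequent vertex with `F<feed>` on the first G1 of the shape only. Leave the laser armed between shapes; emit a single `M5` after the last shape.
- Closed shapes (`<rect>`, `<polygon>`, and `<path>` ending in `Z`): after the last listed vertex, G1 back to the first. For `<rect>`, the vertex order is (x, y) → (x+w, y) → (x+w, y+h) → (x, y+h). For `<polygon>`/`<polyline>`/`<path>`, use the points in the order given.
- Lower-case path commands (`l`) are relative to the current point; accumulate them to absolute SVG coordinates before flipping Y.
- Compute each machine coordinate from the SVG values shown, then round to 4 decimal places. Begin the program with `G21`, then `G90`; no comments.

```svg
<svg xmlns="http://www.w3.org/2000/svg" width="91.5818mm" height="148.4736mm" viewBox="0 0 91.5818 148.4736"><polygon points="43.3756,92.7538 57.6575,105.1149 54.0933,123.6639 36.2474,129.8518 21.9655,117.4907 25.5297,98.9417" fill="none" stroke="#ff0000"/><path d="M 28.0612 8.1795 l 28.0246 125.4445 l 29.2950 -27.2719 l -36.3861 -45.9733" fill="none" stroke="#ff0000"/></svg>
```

viewBox `0 0 91.5818 148.4736` with mm width/height → 1 unit = 1 mm. Flip: y_m = 148.4736 − y_svg.

**Shape 1** — `<polygon>` regular polygon, stroke `#ff0000` → cut (S758, F1068). Machine vertices: (43.3756,55.7198) → (57.6575,43.3587) → (54.0933,24.8097) → (36.2474,18.6218) → (21.9655,30.9829) → (25.5297,49.5319) → (43.3756,55.7198). Closed: final G1 returns to the first vertex.

**Shape 2** — `<path>` open polyline, stroke `#ff0000` → cut (S758, F1068). Machine vertices: (28.0612,140.2941) → (56.0858,14.8496) → (85.3808,42.1215) → (48.9947,88.0948). Open path.

G21
G90
G00 X43.3756 Y55.7198
M3 S758
G1 X57.6575 Y43.3587 F1068
G1 X54.0933 Y24.8097
G1 X36.2474 Y18.6218
G1 X21.9655 Y30.9829
G1 X25.5297 Y49.5319
G1 X43.3756 Y55.7198
G00 X28.0612 Y140.2941
M3 S758
G1 X56.0858 Y14.8496 F1068
G1 X85.3808 Y42.1215
G1 X48.9947 Y88.0948
M5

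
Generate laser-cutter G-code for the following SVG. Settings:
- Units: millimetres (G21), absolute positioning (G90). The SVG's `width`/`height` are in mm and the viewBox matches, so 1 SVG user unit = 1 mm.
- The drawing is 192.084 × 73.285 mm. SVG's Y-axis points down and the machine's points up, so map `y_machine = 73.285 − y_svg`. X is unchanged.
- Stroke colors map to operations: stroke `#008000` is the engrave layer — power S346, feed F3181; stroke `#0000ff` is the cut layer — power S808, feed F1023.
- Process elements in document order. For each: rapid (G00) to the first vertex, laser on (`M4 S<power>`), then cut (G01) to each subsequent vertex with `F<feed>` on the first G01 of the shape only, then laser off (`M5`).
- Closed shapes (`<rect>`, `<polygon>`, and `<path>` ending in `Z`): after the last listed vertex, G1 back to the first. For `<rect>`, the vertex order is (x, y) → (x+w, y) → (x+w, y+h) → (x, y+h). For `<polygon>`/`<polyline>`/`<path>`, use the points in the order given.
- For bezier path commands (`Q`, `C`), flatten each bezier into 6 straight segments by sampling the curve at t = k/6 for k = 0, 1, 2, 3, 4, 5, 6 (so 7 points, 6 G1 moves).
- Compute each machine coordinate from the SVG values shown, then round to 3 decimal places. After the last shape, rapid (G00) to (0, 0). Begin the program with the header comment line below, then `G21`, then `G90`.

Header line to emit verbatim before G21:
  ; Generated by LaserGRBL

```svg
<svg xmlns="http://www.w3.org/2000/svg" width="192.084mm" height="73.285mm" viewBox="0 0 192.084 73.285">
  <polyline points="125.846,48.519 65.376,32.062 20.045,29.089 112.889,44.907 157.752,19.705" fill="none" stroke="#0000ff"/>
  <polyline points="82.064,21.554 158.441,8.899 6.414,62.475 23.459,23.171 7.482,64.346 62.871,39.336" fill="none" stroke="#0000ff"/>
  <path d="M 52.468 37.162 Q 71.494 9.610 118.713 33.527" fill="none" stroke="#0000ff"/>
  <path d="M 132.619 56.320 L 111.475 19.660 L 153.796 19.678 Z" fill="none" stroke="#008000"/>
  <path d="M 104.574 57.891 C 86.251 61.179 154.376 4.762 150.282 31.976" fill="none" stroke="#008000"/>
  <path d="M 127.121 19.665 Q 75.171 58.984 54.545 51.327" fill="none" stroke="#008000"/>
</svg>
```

; Generated by LaserGRBL
G21
G90
G00 X125.846 Y24.766
M4 S808
G01 X65.376 Y41.223 F1023
G01 X20.045 Y44.196
G01 X112.889 Y28.378
G01 X157.752 Y53.580
M5
G00 X82.064 Y51.731
M4 S808
G01 X158.441 Y64.386 F1023
G01 X6.414 Y10.810
G01 X23.459 Y50.114
G01 X7.482 Y8.939
G01 X62.871 Y33.949
M5
G00 X52.468 Y36.123
M4 S808
G01 X59.593 Y43.877 F1023
G01 X68.285 Y48.772
G01 X78.542 Y50.808
G01 X90.366 Y49.984
G01 X103.756 Y46.301
G01 X118.713 Y39.758
M5
G00 X132.619 Y16.965
M4 S346
G01 X111.475 Y53.625 F3181
G01 X153.796 Y53.607
G01 X132.619 Y16.965
M5
G00 X104.574 Y15.394
M4 S346
G01 X101.882 Y18.062 F3181
G01 X109.190 Y26.699
G01 X122.092 Y37.324
G01 X136.180 Y45.955
G01 X147.045 Y48.610
G01 X150.282 Y41.309
M5
G00 X127.121 Y53.620
M4 S346
G01 X110.674 Y41.819 F3181
G01 X95.968 Y32.627
G01 X83.002 Y26.045
G01 X71.776 Y22.073
G01 X62.290 Y20.711
G01 X54.545 Y21.958
M5
G00 X0.000 Y0.000

Since the viewBox matches the mm dimensions, user units are millimetres directly. The only transform is the Y-flip y_m = 73.285 − y_svg.

Shape 1 is a open polyline drawn with `<polyline>`. Its stroke #0000ff means cut at S808, F1023. After flipping Y the toolpath is (125.846,24.766) → (65.376,41.223) → (20.045,44.196) → (112.889,28.378) → (157.752,53.580).

Shape 2 is a open polyline drawn with `<polyline>`. Its stroke #0000ff means cut at S808, F1023. After flipping Y the toolpath is (82.064,51.731) → (158.441,64.386) → (6.414,10.810) → (23.459,50.114) → (7.482,8.939) → (62.871,33.949).

Shape 3 is a quadratic bezier drawn with `<path>`. Its stroke #0000ff means cut at S808, F1023. After flipping Y the toolpath is (52.468,36.123) → (59.593,43.877) → (68.285,48.772) → (78.542,50.808) → (90.366,49.984) → (103.756,46.301) → (118.713,39.758).

Shape 4 is a regular polygon drawn with `<path>`. Its stroke #008000 means engrave at S346, F3181. After flipping Y the toolpath is (132.619,16.965) → (111.475,53.625) → (153.796,53.607) → (132.619,16.965), returning to the start.

Shape 5 is a cubic bezier drawn with `<path>`. Its stroke #008000 means engrave at S346, F3181. After flipping Y the toolpath is (104.574,15.394) → (101.882,18.062) → (109.190,26.699) → (122.092,37.324) → (136.180,45.955) → (147.045,48.610) → (150.282,41.309).

Shape 6 is a quadratic bezier drawn with `<path>`. Its stroke #008000 means engrave at S346, F3181. After flipping Y the toolpath is (127.121,53.620) → (110.674,41.819) → (95.968,32.627) → (83.002,26.045) → (71.776,22.073) → (62.290,20.711) → (54.545,21.958).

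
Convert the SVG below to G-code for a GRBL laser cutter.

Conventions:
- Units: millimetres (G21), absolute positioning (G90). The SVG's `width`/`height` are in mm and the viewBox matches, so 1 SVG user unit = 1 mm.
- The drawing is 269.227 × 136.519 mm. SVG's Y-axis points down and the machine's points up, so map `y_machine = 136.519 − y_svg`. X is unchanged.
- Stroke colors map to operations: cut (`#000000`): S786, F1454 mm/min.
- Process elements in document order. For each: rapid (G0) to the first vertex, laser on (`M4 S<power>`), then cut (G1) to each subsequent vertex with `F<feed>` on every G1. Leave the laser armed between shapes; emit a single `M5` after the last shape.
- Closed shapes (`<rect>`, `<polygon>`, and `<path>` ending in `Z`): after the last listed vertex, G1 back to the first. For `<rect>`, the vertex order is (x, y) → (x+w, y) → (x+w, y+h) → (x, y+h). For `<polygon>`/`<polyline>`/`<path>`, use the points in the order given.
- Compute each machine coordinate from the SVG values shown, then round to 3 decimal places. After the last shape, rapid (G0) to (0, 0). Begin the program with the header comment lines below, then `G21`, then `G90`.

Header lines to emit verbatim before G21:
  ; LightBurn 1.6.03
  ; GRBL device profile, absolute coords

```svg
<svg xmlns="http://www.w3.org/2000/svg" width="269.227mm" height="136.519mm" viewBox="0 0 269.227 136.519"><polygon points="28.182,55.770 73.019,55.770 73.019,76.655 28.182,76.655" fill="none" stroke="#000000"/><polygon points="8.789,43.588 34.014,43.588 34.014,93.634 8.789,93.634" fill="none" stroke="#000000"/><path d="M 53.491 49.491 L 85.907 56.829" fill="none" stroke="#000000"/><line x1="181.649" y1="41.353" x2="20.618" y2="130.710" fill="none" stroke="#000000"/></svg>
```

; LightBurn 1.6.03
; GRBL device profile, absolute coords
G21
G90
G0 X28.182 Y80.749
M4 S786
G1 X73.019 Y80.749 F1454
G1 X73.019 Y59.864 F1454
G1 X28.182 Y59.864 F1454
G1 X28.182 Y80.749 F1454
G0 X8.789 Y92.931
M4 S786
G1 X34.014 Y92.931 F1454
G1 X34.014 Y42.885 F1454
G1 X8.789 Y42.885 F1454
G1 X8.789 Y92.931 F1454
G0 X53.491 Y87.028
M4 S786
G1 X85.907 Y79.690 F1454
G0 X181.649 Y95.166
M4 S786
G1 X20.618 Y5.809 F1454
M5
G0 X0.000 Y0.000

viewBox `0 0 269.227 136.519` with mm width/height → 1 unit = 1 mm. Flip: y_m = 136.519 − y_svg.

**Shape 1** — `<polygon>` rectangle, stroke `#000000` → cut (S786, F1454). Machine vertices: (28.182,80.749) → (73.019,80.749) → (73.019,59.864) → (28.182,59.864) → (28.182,80.749). Closed: final G1 returns to the first vertex.

**Shape 2** — `<polygon>` rectangle, stroke `#000000` → cut (S786, F1454). Machine vertices: (8.789,92.931) → (34.014,92.931) → (34.014,42.885) → (8.789,42.885) → (8.789,92.931). Closed: final G1 returns to the first vertex.

**Shape 3** — `<path>` line segment, stroke `#000000` → cut (S786, F1454). Machine vertices: (53.491,87.028) → (85.907,79.690). Open path.

**Shape 4** — `<line>` line segment, stroke `#000000` → cut (S786, F1454). Machine vertices: (181.649,95.166) → (20.618,5.809). Open path.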